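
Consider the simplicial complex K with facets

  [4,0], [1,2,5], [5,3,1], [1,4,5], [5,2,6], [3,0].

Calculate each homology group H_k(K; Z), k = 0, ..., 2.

H_0 ≅ Z,  H_1 ≅ Z,  H_2 = 0.

We work with the vertex ordering 0 < 1 < 2 < 3 < 4 < 5 < 6. The simplices of K, each written with vertices in increasing order, are:

  0-simplices (7): [0], [1], [2], [3], [4], [5], [6]
  1-simplices (11): [0,3], [0,4], [1,2], [1,3], [1,4], [1,5], [2,5], [2,6], [3,5], [4,5], [5,6]
  2-simplices (4): [1,2,5], [1,3,5], [1,4,5], [2,5,6]

Hence C_0 ≅ Z^7, C_1 ≅ Z^11, C_2 ≅ Z^4.

∂_1: C_1 → C_0 is given by ∂[p,q] = [q] − [p].
The resulting 7×11 matrix has rank 6, and its Smith normal form has invariant factors (1,1,1,1,1,1).

Boundary ∂_2: C_2 → C_1 sends each 2-simplex [p,q,r] to [q,r] − [p,r] + [p,q]. For instance
  ∂[1,3,5] = [3,5] − [1,5] + [1,3],
  ∂[1,2,5] = [2,5] − [1,5] + [1,2].
The 11×4 boundary matrix has rank 4 and Smith normal form diag(1,1,1,1).

Computing H_k = (kernel of ∂_k) / (image of ∂_{k+1}):

  H_0: rank C_0 − rank ∂_1 = 7 − 6 = 1, and the invariant factors of ∂_1 are all 1, so H_0 = Z.
  H_1: rank ker ∂_1 − rank ∂_2 = (11 − 6) − 4 = 1, and the invariant factors of ∂_2 are all 1, so H_1 = Z.
  H_2: rank ker ∂_2 − rank ∂_3 = (4 − 4) − 0 = 0, and there is no ∂_3, so H_2 = 0.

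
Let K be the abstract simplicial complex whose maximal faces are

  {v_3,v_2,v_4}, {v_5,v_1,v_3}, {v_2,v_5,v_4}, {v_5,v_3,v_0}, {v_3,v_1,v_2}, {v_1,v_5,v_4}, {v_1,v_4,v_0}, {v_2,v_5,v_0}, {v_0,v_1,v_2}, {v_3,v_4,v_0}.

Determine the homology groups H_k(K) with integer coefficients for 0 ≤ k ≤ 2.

We work with the vertex ordering v_0 < v_1 < v_2 < v_3 < v_4 < v_5. The simplices of K, each written with vertices in increasing order, are:

  0-simplices (6): [v_0], [v_1], [v_2], [v_3], [v_4], [v_5]
  1-simplices (15): (15 of them)
  2-simplices (10): [v_0,v_1,v_2], [v_0,v_1,v_4], [v_0,v_2,v_5], [v_0,v_3,v_4], [v_0,v_3,v_5], [v_1,v_2,v_3], [v_1,v_3,v_5], [v_1,v_4,v_5], [v_2,v_3,v_4], [v_2,v_4,v_5]

so the chain groups are C_0 ≅ Z^6, C_1 ≅ Z^15, C_2 ≅ Z^10.

The boundary map ∂_1: C_1 → C_0 is given by ∂[p,q] = [q] − [p]. For instance
  ∂[v_2,v_4] = [v_4] − [v_2].
The resulting 6×15 matrix has rank 5, and its Smith normal form has invariant factors (1,1,1,1,1).

∂_2: C_2 → C_1 sends each 2-simplex [p,q,r] to [q,r] − [p,r] + [p,q]. For instance
  ∂[v_0,v_1,v_2] = [v_1,v_2] − [v_0,v_2] + [v_0,v_1],
  ∂[v_1,v_3,v_5] = [v_3,v_5] − [v_1,v_5] + [v_1,v_3].
As a 15×10 matrix over Z this has rank 10, with invariant factors (1,1,1,1,1,1,1,1,1,2).

Computing H_k = (kernel of ∂_k) / (image of ∂_{k+1}):

  H_0: rank C_0 − rank ∂_1 = 6 − 5 = 1, and the invariant factors of ∂_1 are all 1, so H_0 ≅ Z.
  H_1: rank ker ∂_1 − rank ∂_2 = (15 − 5) − 10 = 0, and ∂_2 has invariant factor 2 > 1, so H_1 ≅ Z/2Z.
  H_2: rank ker ∂_2 − rank ∂_3 = (10 − 10) − 0 = 0, and there is no ∂_3, so H_2 ≅ 0.

H_0 = Z,  H_1 = Z/2Z,  H_2 = 0.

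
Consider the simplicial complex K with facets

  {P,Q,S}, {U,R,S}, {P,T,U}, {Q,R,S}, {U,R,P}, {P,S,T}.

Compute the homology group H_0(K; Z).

H_0 = Z.

We work with the vertex ordering P < Q < R < S < T < U. The simplices of K, each written with vertices in increasing order, are:

  0-simplices (6): P, Q, R, S, T, U
  1-simplices (12): PQ, PR, PS, PT, PU, QR, QS, RS, RU, ST, SU, TU
  2-simplices (6): PQS, PRU, PST, PTU, QRS, RSU

Hence C_0 ≅ Z^6, C_1 ≅ Z^12, C_2 ≅ Z^6.

The boundary map ∂_1: C_1 → C_0 is given by ∂[p,q] = [q] − [p].
The 6×12 boundary matrix has rank 5 and Smith normal form diag(1,1,1,1,1).

∂_2: C_2 → C_1 acts by ∂[p,q,r] = [q,r] − [p,r] + [p,q]. For instance
  ∂RSU = SU − RU + RS,
  ∂PQS = QS − PS + PQ.
The resulting 12×6 matrix has rank 6, and its Smith normal form has invariant factors (1,1,1,1,1,1).

Reading off H_k = ker ∂_k / im ∂_{k+1}:

  H_0: rank C_0 − rank ∂_1 = 6 − 5 = 1, and the invariant factors of ∂_1 are all 1, so H_0 = Z.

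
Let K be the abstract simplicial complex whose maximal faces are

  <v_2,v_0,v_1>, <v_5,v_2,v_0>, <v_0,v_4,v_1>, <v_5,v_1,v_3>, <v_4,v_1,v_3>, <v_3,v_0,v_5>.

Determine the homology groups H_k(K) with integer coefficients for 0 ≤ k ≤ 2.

Order the vertices as v_0 < v_1 < v_2 < v_3 < v_4 < v_5. Listing each simplex with vertices in this order, K has dimension 2 with simplices:

  0-simplices (6): [v_0], [v_1], [v_2], [v_3], [v_4], [v_5]
  1-simplices (12): [v_0,v_1], [v_0,v_2], [v_0,v_3], [v_0,v_4], [v_0,v_5], [v_1,v_2], [v_1,v_3], [v_1,v_4], [v_1,v_5], [v_2,v_5], [v_3,v_4], [v_3,v_5]
  2-simplices (6): [v_0,v_1,v_2], [v_0,v_1,v_4], [v_0,v_2,v_5], [v_0,v_3,v_5], [v_1,v_3,v_4], [v_1,v_3,v_5]

giving chain groups C_0 ≅ Z^6, C_1 ≅ Z^12, C_2 ≅ Z^6.

The boundary map ∂_1: C_1 → C_0 maps an edge to its endpoints' difference, ∂[p,q] = q − p. For instance
  ∂[v_2,v_5] = [v_5] − [v_2].
The 6×12 boundary matrix has rank 5 and Smith normal form diag(1,1,1,1,1).

The boundary map ∂_2: C_2 → C_1 maps a triangle to the signed sum of its edges. For instance
  ∂[v_1,v_3,v_5] = [v_3,v_5] − [v_1,v_5] + [v_1,v_3],
  ∂[v_0,v_3,v_5] = [v_3,v_5] − [v_0,v_5] + [v_0,v_3].
As a 12×6 matrix over Z this has rank 6, with invariant factors (1,1,1,1,1,1).

Reading off H_k = ker ∂_k / im ∂_{k+1}:

  H_0: rank C_0 − rank ∂_1 = 6 − 5 = 1, and the invariant factors of ∂_1 are all 1, so H_0 ≅ Z.
  H_1: rank ker ∂_1 − rank ∂_2 = (12 − 5) − 6 = 1, and the invariant factors of ∂_2 are all 1, so H_1 ≅ Z.
  H_2: rank ker ∂_2 − rank ∂_3 = (6 − 6) − 0 = 0, and there is no ∂_3, so H_2 ≅ 0.

As a check, the Euler characteristic is 6 − 12 + 6 = 0, which agrees with 1 − 1 + 0 = 0.

H_0 ≅ Z,  H_1 ≅ Z,  H_2 = 0.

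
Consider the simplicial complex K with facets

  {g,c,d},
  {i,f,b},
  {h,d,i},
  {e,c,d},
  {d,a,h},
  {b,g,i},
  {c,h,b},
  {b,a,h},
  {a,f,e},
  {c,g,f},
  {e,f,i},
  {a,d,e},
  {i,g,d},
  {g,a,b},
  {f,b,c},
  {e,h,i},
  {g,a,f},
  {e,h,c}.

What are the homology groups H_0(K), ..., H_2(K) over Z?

H_0 = Z,  H_1 = Z ⊕ Z/2Z,  H_2 = 0.

We work with the vertex ordering a < b < c < d < e < f < g < h < i. The simplices of K, each written with vertices in increasing order, are:

  0-simplices (9): a, b, c, d, e, f, g, h, i
  1-simplices (27): ab, ad, ae, af, ag, ah, bc, bf, bg, bh, bi, cd, ce, cf, cg, ch, de, dg, dh, di, ef, eh, ei, fg, fi, gi, hi
  2-simplices (18): abg, abh, ade, adh, aef, afg, bcf, bch, bfi, bgi, cde, cdg, ceh, cfg, dgi, dhi, efi, ehi

giving chain groups C_0 ≅ Z^9, C_1 ≅ Z^27, C_2 ≅ Z^18.

Boundary ∂_1: C_1 → C_0 maps an edge to its endpoints' difference, ∂[p,q] = q − p.
The resulting 9×27 matrix has rank 8, and its Smith normal form has invariant factors (1,1,1,1,1,1,1,1).

The boundary map ∂_2: C_2 → C_1 maps a triangle to the signed sum of its edges. For instance
  ∂adh = dh − ah + ad,
  ∂cde = de − ce + cd.
This gives a 27×18 integer matrix of rank 18; reducing to Smith normal form yields diagonal entries (1,1,1,1,1,1,1,1,1,1,1,1,1,1,1,1,1,2).

From H_k ≅ ker(∂_k) / im(∂_{k+1}) we obtain:

  H_0: rank C_0 − rank ∂_1 = 9 − 8 = 1, and the invariant factors of ∂_1 are all 1, so H_0 ≅ Z.
  H_1: rank ker ∂_1 − rank ∂_2 = (27 − 8) − 18 = 1, and ∂_2 has invariant factor 2 > 1, so H_1 ≅ Z ⊕ Z/2Z.
  H_2: rank ker ∂_2 − rank ∂_3 = (18 − 18) − 0 = 0, and there is no ∂_3, so H_2 ≅ 0.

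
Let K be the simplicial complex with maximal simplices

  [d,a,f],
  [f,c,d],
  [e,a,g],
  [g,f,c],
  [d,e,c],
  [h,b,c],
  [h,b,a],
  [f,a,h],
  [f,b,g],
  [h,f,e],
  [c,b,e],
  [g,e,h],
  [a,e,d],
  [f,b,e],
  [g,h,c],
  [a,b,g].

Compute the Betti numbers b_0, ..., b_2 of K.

Take the total order a < b < c < d < e < f < g < h on the vertex set. Then K (dimension 2) consists of the simplices:

  0-simplices (8): a, b, c, d, e, f, g, h
  1-simplices (24): ab, ad, ae, af, ag, ah, bc, be, bf, bg, bh, cd, ce, cf, cg, ch, de, df, ef, eg, eh, fg, fh, gh
  2-simplices (16): abg, abh, ade, adf, aeg, afh, bce, bch, bef, bfg, cde, cdf, cfg, cgh, efh, egh

giving chain groups C_0 ≅ Z^8, C_1 ≅ Z^24, C_2 ≅ Z^16.

The boundary map ∂_1: C_1 → C_0 maps an edge to its endpoints' difference, ∂[p,q] = q − p.
This gives a 8×24 integer matrix of rank 7; reducing to Smith normal form yields diagonal entries (1,1,1,1,1,1,1).

∂_2: C_2 → C_1 maps a triangle to the signed sum of its edges. For instance
  ∂efh = fh − eh + ef,
  ∂adf = df − af + ad.
As a 24×16 matrix over Z this has rank 15, with invariant factors (1,1,1,1,1,1,1,1,1,1,1,1,1,1,1).

Reading off H_k = ker ∂_k / im ∂_{k+1}:

  H_0: rank C_0 − rank ∂_1 = 8 − 7 = 1, and the invariant factors of ∂_1 are all 1, so H_0 = Z.
  H_1: rank ker ∂_1 − rank ∂_2 = (24 − 7) − 15 = 2, and the invariant factors of ∂_2 are all 1, so H_1 = Z^2.
  H_2: rank ker ∂_2 − rank ∂_3 = (16 − 15) − 0 = 1, and there is no ∂_3, so H_2 = Z.

Hence the Betti numbers are b_0 = 1, b_1 = 2, b_2 = 1.

b_0 = 1, b_1 = 2, b_2 = 1.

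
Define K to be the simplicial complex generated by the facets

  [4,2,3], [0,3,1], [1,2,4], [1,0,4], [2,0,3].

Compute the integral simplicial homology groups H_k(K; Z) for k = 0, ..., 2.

Take the total order 0 < 1 < 2 < 3 < 4 on the vertex set. Then K (dimension 2) consists of the simplices:

  0-simplices (5): [0], [1], [2], [3], [4]
  1-simplices (10): [0,1], [0,2], [0,3], [0,4], [1,2], [1,3], [1,4], [2,3], [2,4], [3,4]
  2-simplices (5): [0,1,3], [0,1,4], [0,2,3], [1,2,4], [2,3,4]

Hence C_0 ≅ Z^5, C_1 ≅ Z^10, C_2 ≅ Z^5.

The boundary map ∂_1: C_1 → C_0 sends each edge [p,q] (with p < q) to q − p.
The 5×10 boundary matrix has rank 4 and Smith normal form diag(1,1,1,1).

∂_2: C_2 → C_1 sends each 2-simplex [p,q,r] to [q,r] − [p,r] + [p,q]. For instance
  ∂[0,1,3] = [1,3] − [0,3] + [0,1],
  ∂[0,2,3] = [2,3] − [0,3] + [0,2].
The resulting 10×5 matrix has rank 5, and its Smith normal form has invariant factors (1,1,1,1,1).

Computing H_k = (kernel of ∂_k) / (image of ∂_{k+1}):

  H_0: rank C_0 − rank ∂_1 = 5 − 4 = 1, and the invariant factors of ∂_1 are all 1, so H_0 ≅ Z.
  H_1: rank ker ∂_1 − rank ∂_2 = (10 − 4) − 5 = 1, and the invariant factors of ∂_2 are all 1, so H_1 ≅ Z.
  H_2: rank ker ∂_2 − rank ∂_3 = (5 − 5) − 0 = 0, and there is no ∂_3, so H_2 ≅ 0.

As a check, the Euler characteristic is 5 − 10 + 5 = 0, which agrees with 1 − 1 + 0 = 0.

H_0 ≅ Z,  H_1 ≅ Z,  H_2 = 0.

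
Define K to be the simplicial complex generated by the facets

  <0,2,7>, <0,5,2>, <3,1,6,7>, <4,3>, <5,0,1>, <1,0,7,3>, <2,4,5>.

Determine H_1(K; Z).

Order the vertices as 0 < 1 < 2 < 3 < 4 < 5 < 6 < 7. Listing each simplex with vertices in this order, K has dimension 3 with simplices:

  0-simplices (8): [0], [1], [2], [3], [4], [5], [6], [7]
  1-simplices (17): [0,1], [0,2], [0,3], [0,5], [0,7], [1,3], [1,5], [1,6], [1,7], [2,4], [2,5], [2,7], [3,4], [3,6], [3,7], [4,5], [6,7]
  2-simplices (11): [0,1,3], [0,1,5], [0,1,7], [0,2,5], [0,2,7], [0,3,7], [1,3,6], [1,3,7], [1,6,7], [2,4,5], [3,6,7]
  3-simplices (2): [0,1,3,7], [1,3,6,7]

so the chain groups are C_0 ≅ Z^8, C_1 ≅ Z^17, C_2 ≅ Z^11, C_3 ≅ Z^2.

The boundary map ∂_1: C_1 → C_0 maps an edge to its endpoints' difference, ∂[p,q] = q − p.
The 8×17 boundary matrix has rank 7 and Smith normal form diag(1,1,1,1,1,1,1).

Boundary ∂_2: C_2 → C_1 sends each 2-simplex [p,q,r] to [q,r] − [p,r] + [p,q]. For instance
  ∂[0,1,7] = [1,7] − [0,7] + [0,1],
  ∂[1,3,7] = [3,7] − [1,7] + [1,3].
As a 17×11 matrix over Z this has rank 9, with invariant factors (1,1,1,1,1,1,1,1,1).

The boundary map ∂_3: C_3 → C_2 sends each 3-simplex σ to the alternating sum Σ_i (−1)^i (σ with its i-th vertex removed). For instance
  ∂[0,1,3,7] = [1,3,7] − [0,3,7] + [0,1,7] − [0,1,3],
  ∂[1,3,6,7] = [3,6,7] − [1,6,7] + [1,3,7] − [1,3,6].
This gives a 11×2 integer matrix of rank 2; reducing to Smith normal form yields diagonal entries (1,1).

Computing H_k = (kernel of ∂_k) / (image of ∂_{k+1}):

  H_1: rank ker ∂_1 − rank ∂_2 = (17 − 7) − 9 = 1, and the invariant factors of ∂_2 are all 1, so H_1 = Z.

H_1 = Z.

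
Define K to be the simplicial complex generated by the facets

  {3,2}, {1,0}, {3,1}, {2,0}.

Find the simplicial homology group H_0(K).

Fix the vertex order 0 < 1 < 2 < 3 and write every simplex with vertices in increasing order. Then dim K = 1 and the simplices of K are:

  0-simplices (4): [0], [1], [2], [3]
  1-simplices (4): [0,1], [0,2], [1,3], [2,3]

so the chain groups are C_0 ≅ Z^4, C_1 ≅ Z^4.

Boundary ∂_1: C_1 → C_0 is given by ∂[p,q] = [q] − [p].
The resulting 4×4 matrix has rank 3, and its Smith normal form has invariant factors (1,1,1).

Now H_k = ker ∂_k / im ∂_{k+1}, so:

  H_0: rank C_0 − rank ∂_1 = 4 − 3 = 1, and the invariant factors of ∂_1 are all 1, so H_0 ≅ Z.

H_0 ≅ Z.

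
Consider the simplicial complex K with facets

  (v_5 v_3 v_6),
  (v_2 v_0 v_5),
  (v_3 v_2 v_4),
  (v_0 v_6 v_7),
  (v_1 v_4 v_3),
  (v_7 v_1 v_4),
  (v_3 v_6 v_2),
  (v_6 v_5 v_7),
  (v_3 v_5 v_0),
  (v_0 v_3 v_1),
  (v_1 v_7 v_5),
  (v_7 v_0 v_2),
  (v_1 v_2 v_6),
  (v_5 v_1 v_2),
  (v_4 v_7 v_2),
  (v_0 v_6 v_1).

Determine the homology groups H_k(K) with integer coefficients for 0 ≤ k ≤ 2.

H_0 = Z,  H_1 = Z^2,  H_2 = Z.

Order the vertices as v_0 < v_1 < v_2 < v_3 < v_4 < v_5 < v_6 < v_7. Listing each simplex with vertices in this order, K has dimension 2 with simplices:

  0-simplices (8): [v_0], [v_1], [v_2], [v_3], [v_4], [v_5], [v_6], [v_7]
  1-simplices (24): (24 of them)
  2-simplices (16): (16 of them)

so the chain groups are C_0 ≅ Z^8, C_1 ≅ Z^24, C_2 ≅ Z^16.

The boundary map ∂_1: C_1 → C_0 is given by ∂[p,q] = [q] − [p]. For instance
  ∂[v_4,v_7] = [v_7] − [v_4].
This gives a 8×24 integer matrix of rank 7; reducing to Smith normal form yields diagonal entries (1,1,1,1,1,1,1).

The boundary map ∂_2: C_2 → C_1 maps a triangle to the signed sum of its edges. For instance
  ∂[v_1,v_2,v_6] = [v_2,v_6] − [v_1,v_6] + [v_1,v_2],
  ∂[v_1,v_2,v_5] = [v_2,v_5] − [v_1,v_5] + [v_1,v_2].
The resulting 24×16 matrix has rank 15, and its Smith normal form has invariant factors (1,1,1,1,1,1,1,1,1,1,1,1,1,1,1).

Computing H_k = (kernel of ∂_k) / (image of ∂_{k+1}):

  H_0: rank C_0 − rank ∂_1 = 8 − 7 = 1, and the invariant factors of ∂_1 are all 1, so H_0 ≅ Z.
  H_1: rank ker ∂_1 − rank ∂_2 = (24 − 7) − 15 = 2, and the invariant factors of ∂_2 are all 1, so H_1 ≅ Z^2.
  H_2: rank ker ∂_2 − rank ∂_3 = (16 − 15) − 0 = 1, and there is no ∂_3, so H_2 ≅ Z.

(K is a triangulation of the torus T^2.)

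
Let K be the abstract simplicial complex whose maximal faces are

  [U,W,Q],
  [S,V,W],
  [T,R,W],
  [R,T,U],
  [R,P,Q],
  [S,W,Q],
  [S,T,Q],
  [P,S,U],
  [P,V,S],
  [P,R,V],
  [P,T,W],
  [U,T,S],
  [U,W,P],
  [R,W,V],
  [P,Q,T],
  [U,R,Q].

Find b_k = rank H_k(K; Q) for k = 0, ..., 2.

b_0 = 1, b_1 = 2, b_2 = 1.

K has 8 vertices, 24 edges, 16 triangles.
rank ∂_0 = 0, rank ∂_1 = 7 ⇒ b_0 = 8 − 0 − 7 = 1; all invariant factors of ∂_1 are 1 so no torsion. So H_0 = Z.
rank ∂_1 = 7, rank ∂_2 = 15 ⇒ b_1 = 24 − 7 − 15 = 2; all invariant factors of ∂_2 are 1 so no torsion. So H_1 = Z^2.
rank ∂_2 = 15, rank ∂_3 = 0 ⇒ b_2 = 16 − 15 − 0 = 1. So H_2 = Z.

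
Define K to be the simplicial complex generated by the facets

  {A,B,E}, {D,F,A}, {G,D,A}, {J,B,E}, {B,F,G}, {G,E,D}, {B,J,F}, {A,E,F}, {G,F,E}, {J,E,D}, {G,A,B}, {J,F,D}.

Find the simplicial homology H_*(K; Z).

Take the total order A < B < D < E < F < G < J on the vertex set. Then K (dimension 2) consists of the simplices:

  0-simplices (7): A, B, D, E, F, G, J
  1-simplices (18): AB, AD, AE, AF, AG, BE, BF, BG, BJ, DE, DF, DG, DJ, EF, EG, EJ, FG, FJ
  2-simplices (12): ABE, ABG, ADF, ADG, AEF, BEJ, BFG, BFJ, DEG, DEJ, DFJ, EFG

Hence C_0 ≅ Z^7, C_1 ≅ Z^18, C_2 ≅ Z^12.

Boundary ∂_1: C_1 → C_0 maps an edge to its endpoints' difference, ∂[p,q] = q − p.
As a 7×18 matrix over Z this has rank 6, with invariant factors (1,1,1,1,1,1).

∂_2: C_2 → C_1 acts by ∂[p,q,r] = [q,r] − [p,r] + [p,q]. For instance
  ∂DFJ = FJ − DJ + DF,
  ∂BFG = FG − BG + BF.
The resulting 18×12 matrix has rank 12, and its Smith normal form has invariant factors (1,1,1,1,1,1,1,1,1,1,1,2).

Reading off H_k = ker ∂_k / im ∂_{k+1}:

  H_0: rank C_0 − rank ∂_1 = 7 − 6 = 1, and the invariant factors of ∂_1 are all 1, so H_0 ≅ Z.
  H_1: rank ker ∂_1 − rank ∂_2 = (18 − 6) − 12 = 0, and ∂_2 has invariant factor 2 > 1, so H_1 ≅ Z/2Z.
  H_2: rank ker ∂_2 − rank ∂_3 = (12 − 12) − 0 = 0, and there is no ∂_3, so H_2 ≅ 0.

As a check, the Euler characteristic is 7 − 18 + 12 = 1, which agrees with 1 − 0 + 0 = 1.

H_0 = Z,  H_1 = Z/2Z,  H_2 = 0.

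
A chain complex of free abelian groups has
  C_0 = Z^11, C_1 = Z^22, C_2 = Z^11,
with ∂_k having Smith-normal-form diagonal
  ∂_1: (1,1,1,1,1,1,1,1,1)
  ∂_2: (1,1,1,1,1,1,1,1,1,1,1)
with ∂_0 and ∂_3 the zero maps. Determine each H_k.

H_0 = Z^2,  H_1 = Z^2,  H_2 = 0.

H_0: b_0 = 11 − 0 − 9 = 2; torsion from ∂_1 factors > 1: none. So H_0 = Z^2.
H_1: b_1 = 22 − 9 − 11 = 2; torsion from ∂_2 factors > 1: none. So H_1 = Z^2.
H_2: b_2 = 11 − 11 − 0 = 0; torsion from ∂_3 factors > 1: none. So H_2 = 0.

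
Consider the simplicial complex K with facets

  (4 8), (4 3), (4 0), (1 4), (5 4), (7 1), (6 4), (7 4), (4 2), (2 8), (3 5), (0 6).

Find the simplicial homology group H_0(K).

H_0 ≅ Z.

Order the vertices as 0 < 1 < 2 < 3 < 4 < 5 < 6 < 7 < 8. Listing each simplex with vertices in this order, K has dimension 1 with simplices:

  0-simplices (9): [0], [1], [2], [3], [4], [5], [6], [7], [8]
  1-simplices (12): [0,4], [0,6], [1,4], [1,7], [2,4], [2,8], [3,4], [3,5], [4,5], [4,6], [4,7], [4,8]

so the chain groups are C_0 ≅ Z^9, C_1 ≅ Z^12.

Boundary ∂_1: C_1 → C_0 maps an edge to its endpoints' difference, ∂[p,q] = q − p.
The resulting 9×12 matrix has rank 8, and its Smith normal form has invariant factors (1,1,1,1,1,1,1,1).

Now H_k = ker ∂_k / im ∂_{k+1}, so:

  H_0: rank C_0 − rank ∂_1 = 9 − 8 = 1, and the invariant factors of ∂_1 are all 1, so H_0 ≅ Z.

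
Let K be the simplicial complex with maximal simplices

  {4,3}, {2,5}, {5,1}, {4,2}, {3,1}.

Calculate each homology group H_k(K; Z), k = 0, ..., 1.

H_0 = Z,  H_1 = Z.

Fix the vertex order 1 < 2 < 3 < 4 < 5 and write every simplex with vertices in increasing order. Then dim K = 1 and the simplices of K are:

  0-simplices (5): [1], [2], [3], [4], [5]
  1-simplices (5): [1,3], [1,5], [2,4], [2,5], [3,4]

so the chain groups are C_0 ≅ Z^5, C_1 ≅ Z^5.

The boundary map ∂_1: C_1 → C_0 maps an edge to its endpoints' difference, ∂[p,q] = q − p. For instance
  ∂[2,4] = [4] − [2].
The 5×5 boundary matrix has rank 4 and Smith normal form diag(1,1,1,1).

Reading off H_k = ker ∂_k / im ∂_{k+1}:

  H_0: rank C_0 − rank ∂_1 = 5 − 4 = 1, and the invariant factors of ∂_1 are all 1, so H_0 = Z.
  H_1: rank ker ∂_1 − rank ∂_2 = (5 − 4) − 0 = 1, and there is no ∂_2, so H_1 = Z.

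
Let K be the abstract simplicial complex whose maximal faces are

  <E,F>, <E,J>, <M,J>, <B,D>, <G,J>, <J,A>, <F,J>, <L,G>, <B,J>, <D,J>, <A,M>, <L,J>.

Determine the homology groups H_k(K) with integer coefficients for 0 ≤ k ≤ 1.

H_0 = Z,  H_1 = Z^4.

We work with the vertex ordering A < B < D < E < F < G < J < L < M. The simplices of K, each written with vertices in increasing order, are:

  0-simplices (9): A, B, D, E, F, G, J, L, M
  1-simplices (12): AJ, AM, BD, BJ, DJ, EF, EJ, FJ, GJ, GL, JL, JM

giving chain groups C_0 ≅ Z^9, C_1 ≅ Z^12.

∂_1: C_1 → C_0 maps an edge to its endpoints' difference, ∂[p,q] = q − p.
This gives a 9×12 integer matrix of rank 8; reducing to Smith normal form yields diagonal entries (1,1,1,1,1,1,1,1).

Computing H_k = (kernel of ∂_k) / (image of ∂_{k+1}):

  H_0: rank C_0 − rank ∂_1 = 9 − 8 = 1, and the invariant factors of ∂_1 are all 1, so H_0 ≅ Z.
  H_1: rank ker ∂_1 − rank ∂_2 = (12 − 8) − 0 = 4, and there is no ∂_2, so H_1 ≅ Z^4.

(K is a triangulation of a wedge of 4 circles.)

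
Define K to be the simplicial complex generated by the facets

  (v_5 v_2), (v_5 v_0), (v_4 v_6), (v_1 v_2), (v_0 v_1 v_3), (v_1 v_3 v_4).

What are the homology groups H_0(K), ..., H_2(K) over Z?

Fix the vertex order v_0 < v_1 < v_2 < v_3 < v_4 < v_5 < v_6 and write every simplex with vertices in increasing order. Then dim K = 2 and the simplices of K are:

  0-simplices (7): [v_0], [v_1], [v_2], [v_3], [v_4], [v_5], [v_6]
  1-simplices (9): [v_0,v_1], [v_0,v_3], [v_0,v_5], [v_1,v_2], [v_1,v_3], [v_1,v_4], [v_2,v_5], [v_3,v_4], [v_4,v_6]
  2-simplices (2): [v_0,v_1,v_3], [v_1,v_3,v_4]

so the chain groups are C_0 ≅ Z^7, C_1 ≅ Z^9, C_2 ≅ Z^2.

∂_1: C_1 → C_0 sends each edge [p,q] (with p < q) to q − p.
The 7×9 boundary matrix has rank 6 and Smith normal form diag(1,1,1,1,1,1).

∂_2: C_2 → C_1 sends each 2-simplex [p,q,r] to [q,r] − [p,r] + [p,q]. For instance
  ∂[v_0,v_1,v_3] = [v_1,v_3] − [v_0,v_3] + [v_0,v_1],
  ∂[v_1,v_3,v_4] = [v_3,v_4] − [v_1,v_4] + [v_1,v_3].
This gives a 9×2 integer matrix of rank 2; reducing to Smith normal form yields diagonal entries (1,1).

Reading off H_k = ker ∂_k / im ∂_{k+1}:

  H_0: rank C_0 − rank ∂_1 = 7 − 6 = 1, and the invariant factors of ∂_1 are all 1, so H_0 ≅ Z.
  H_1: rank ker ∂_1 − rank ∂_2 = (9 − 6) − 2 = 1, and the invariant factors of ∂_2 are all 1, so H_1 ≅ Z.
  H_2: rank ker ∂_2 − rank ∂_3 = (2 − 2) − 0 = 0, and there is no ∂_3, so H_2 ≅ 0.

As a check, the Euler characteristic is 7 − 9 + 2 = 0, which agrees with 1 − 1 + 0 = 0.

H_0 ≅ Z,  H_1 ≅ Z,  H_2 = 0.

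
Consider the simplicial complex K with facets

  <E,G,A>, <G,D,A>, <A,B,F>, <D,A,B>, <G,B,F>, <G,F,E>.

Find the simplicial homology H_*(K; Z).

Fix the vertex order A < B < D < E < F < G and write every simplex with vertices in increasing order. Then dim K = 2 and the simplices of K are:

  0-simplices (6): A, B, D, E, F, G
  1-simplices (12): AB, AD, AE, AF, AG, BD, BF, BG, DG, EF, EG, FG
  2-simplices (6): ABD, ABF, ADG, AEG, BFG, EFG

giving chain groups C_0 ≅ Z^6, C_1 ≅ Z^12, C_2 ≅ Z^6.

The boundary map ∂_1: C_1 → C_0 sends each edge [p,q] (with p < q) to q − p.
As a 6×12 matrix over Z this has rank 5, with invariant factors (1,1,1,1,1).

The boundary map ∂_2: C_2 → C_1 acts by ∂[p,q,r] = [q,r] − [p,r] + [p,q]. For instance
  ∂AEG = EG − AG + AE,
  ∂ADG = DG − AG + AD.
This gives a 12×6 integer matrix of rank 6; reducing to Smith normal form yields diagonal entries (1,1,1,1,1,1).

Reading off H_k = ker ∂_k / im ∂_{k+1}:

  H_0: rank C_0 − rank ∂_1 = 6 − 5 = 1, and the invariant factors of ∂_1 are all 1, so H_0 ≅ Z.
  H_1: rank ker ∂_1 − rank ∂_2 = (12 − 5) − 6 = 1, and the invariant factors of ∂_2 are all 1, so H_1 ≅ Z.
  H_2: rank ker ∂_2 − rank ∂_3 = (6 − 6) − 0 = 0, and there is no ∂_3, so H_2 ≅ 0.

As a check, the Euler characteristic is 6 − 12 + 6 = 0, which agrees with 1 − 1 + 0 = 0.
(K is a triangulation of the cylinder S^1 x I.)

H_0 = Z,  H_1 = Z,  H_2 = 0.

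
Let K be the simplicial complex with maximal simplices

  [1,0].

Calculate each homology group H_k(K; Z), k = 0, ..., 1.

H_0 ≅ Z,  H_1 = 0.

We work with the vertex ordering 0 < 1. The simplices of K, each written with vertices in increasing order, are:

  0-simplices (2): [0], [1]
  1-simplices (1): [0,1]

Hence C_0 ≅ Z^2, C_1 ≅ Z^1.

∂_1: C_1 → C_0 is given by ∂[p,q] = [q] − [p].
The 2×1 boundary matrix has rank 1 and Smith normal form diag(1).

Reading off H_k = ker ∂_k / im ∂_{k+1}:

  H_0: rank C_0 − rank ∂_1 = 2 − 1 = 1, and the invariant factors of ∂_1 are all 1, so H_0 = Z.
  H_1: rank ker ∂_1 − rank ∂_2 = (1 − 1) − 0 = 0, and there is no ∂_2, so H_1 = 0.

(K is a triangulation of the 1-simplex.)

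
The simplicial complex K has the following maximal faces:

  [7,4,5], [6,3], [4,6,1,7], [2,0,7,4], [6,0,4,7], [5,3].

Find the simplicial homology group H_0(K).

H_0 = Z.

K has 8 vertices, 16 edges, 11 triangles, 3 3-simplices.
rank ∂_0 = 0, rank ∂_1 = 7 ⇒ b_0 = 8 − 0 − 7 = 1; all invariant factors of ∂_1 are 1 so no torsion. So H_0 ≅ Z.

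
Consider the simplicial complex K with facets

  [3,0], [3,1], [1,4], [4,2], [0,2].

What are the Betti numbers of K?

b_0 = 1, b_1 = 1.

We work with the vertex ordering 0 < 1 < 2 < 3 < 4. The simplices of K, each written with vertices in increasing order, are:

  0-simplices (5): [0], [1], [2], [3], [4]
  1-simplices (5): [0,2], [0,3], [1,3], [1,4], [2,4]

Hence C_0 ≅ Z^5, C_1 ≅ Z^5.

The boundary map ∂_1: C_1 → C_0 sends each edge [p,q] (with p < q) to q − p.
The 5×5 boundary matrix has rank 4 and Smith normal form diag(1,1,1,1).

Computing H_k = (kernel of ∂_k) / (image of ∂_{k+1}):

  H_0: rank C_0 − rank ∂_1 = 5 − 4 = 1, and the invariant factors of ∂_1 are all 1, so H_0 ≅ Z.
  H_1: rank ker ∂_1 − rank ∂_2 = (5 − 4) − 0 = 1, and there is no ∂_2, so H_1 ≅ Z.

(K is a triangulation of the circle S^1.)

Hence the Betti numbers are b_0 = 1, b_1 = 1.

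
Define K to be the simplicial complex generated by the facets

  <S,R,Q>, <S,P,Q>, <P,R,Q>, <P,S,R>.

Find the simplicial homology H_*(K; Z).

H_0 ≅ Z,  H_1 = 0,  H_2 ≅ Z.

K has 4 vertices, 6 edges, 4 triangles.
rank ∂_0 = 0, rank ∂_1 = 3 ⇒ b_0 = 4 − 0 − 3 = 1; all invariant factors of ∂_1 are 1 so no torsion. So H_0 ≅ Z.
rank ∂_1 = 3, rank ∂_2 = 3 ⇒ b_1 = 6 − 3 − 3 = 0; all invariant factors of ∂_2 are 1 so no torsion. So H_1 ≅ 0.
rank ∂_2 = 3, rank ∂_3 = 0 ⇒ b_2 = 4 − 3 − 0 = 1. So H_2 ≅ Z.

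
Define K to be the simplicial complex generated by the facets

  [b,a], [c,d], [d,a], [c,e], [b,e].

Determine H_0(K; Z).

Fix the vertex order a < b < c < d < e and write every simplex with vertices in increasing order. Then dim K = 1 and the simplices of K are:

  0-simplices (5): a, b, c, d, e
  1-simplices (5): ab, ad, be, cd, ce

giving chain groups C_0 ≅ Z^5, C_1 ≅ Z^5.

The boundary map ∂_1: C_1 → C_0 is given by ∂[p,q] = [q] − [p]. For instance
  ∂ab = b − a.
This gives a 5×5 integer matrix of rank 4; reducing to Smith normal form yields diagonal entries (1,1,1,1).

Now H_k = ker ∂_k / im ∂_{k+1}, so:

  H_0: rank C_0 − rank ∂_1 = 5 − 4 = 1, and the invariant factors of ∂_1 are all 1, so H_0 = Z.

H_0 = Z.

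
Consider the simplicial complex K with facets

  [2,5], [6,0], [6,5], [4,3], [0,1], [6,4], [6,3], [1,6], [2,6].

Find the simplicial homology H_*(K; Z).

Fix the vertex order 0 < 1 < 2 < 3 < 4 < 5 < 6 and write every simplex with vertices in increasing order. Then dim K = 1 and the simplices of K are:

  0-simplices (7): [0], [1], [2], [3], [4], [5], [6]
  1-simplices (9): [0,1], [0,6], [1,6], [2,5], [2,6], [3,4], [3,6], [4,6], [5,6]

giving chain groups C_0 ≅ Z^7, C_1 ≅ Z^9.

∂_1: C_1 → C_0 sends each edge [p,q] (with p < q) to q − p. For instance
  ∂[1,6] = [6] − [1].
As a 7×9 matrix over Z this has rank 6, with invariant factors (1,1,1,1,1,1).

Computing H_k = (kernel of ∂_k) / (image of ∂_{k+1}):

  H_0: rank C_0 − rank ∂_1 = 7 − 6 = 1, and the invariant factors of ∂_1 are all 1, so H_0 = Z.
  H_1: rank ker ∂_1 − rank ∂_2 = (9 − 6) − 0 = 3, and there is no ∂_2, so H_1 = Z^3.

As a check, the Euler characteristic is 7 − 9 = -2, which agrees with 1 − 3 = -2.
(K is a triangulation of a wedge of 3 circles.)

H_0 = Z,  H_1 = Z^3.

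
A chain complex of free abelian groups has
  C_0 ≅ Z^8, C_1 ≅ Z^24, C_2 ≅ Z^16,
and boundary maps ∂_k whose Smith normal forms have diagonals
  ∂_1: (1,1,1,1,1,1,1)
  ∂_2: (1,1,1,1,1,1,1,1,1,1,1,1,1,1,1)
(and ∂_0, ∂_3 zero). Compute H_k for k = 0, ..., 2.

H_0: b_0 = 8 − 0 − 7 = 1; torsion from ∂_1 factors > 1: none. So H_0 = Z.
H_1: b_1 = 24 − 7 − 15 = 2; torsion from ∂_2 factors > 1: none. So H_1 = Z^2.
H_2: b_2 = 16 − 15 − 0 = 1; torsion from ∂_3 factors > 1: none. So H_2 = Z.

H_0 = Z,  H_1 = Z^2,  H_2 = Z.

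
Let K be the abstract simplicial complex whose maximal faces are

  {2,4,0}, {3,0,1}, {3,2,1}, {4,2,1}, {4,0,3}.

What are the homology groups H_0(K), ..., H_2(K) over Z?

H_0 = Z,  H_1 = Z,  H_2 = 0.

K has 5 vertices, 10 edges, 5 triangles.
rank ∂_0 = 0, rank ∂_1 = 4 ⇒ b_0 = 5 − 0 − 4 = 1; all invariant factors of ∂_1 are 1 so no torsion. So H_0 = Z.
rank ∂_1 = 4, rank ∂_2 = 5 ⇒ b_1 = 10 − 4 − 5 = 1; all invariant factors of ∂_2 are 1 so no torsion. So H_1 = Z.
rank ∂_2 = 5, rank ∂_3 = 0 ⇒ b_2 = 5 − 5 − 0 = 0. So H_2 = 0.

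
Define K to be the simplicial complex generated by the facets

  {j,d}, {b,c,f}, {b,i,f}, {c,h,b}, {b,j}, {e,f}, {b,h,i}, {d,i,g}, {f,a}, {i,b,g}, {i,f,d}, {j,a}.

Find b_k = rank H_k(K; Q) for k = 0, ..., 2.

We work with the vertex ordering a < b < c < d < e < f < g < h < i < j. The simplices of K, each written with vertices in increasing order, are:

  0-simplices (10): a, b, c, d, e, f, g, h, i, j
  1-simplices (18): af, aj, bc, bf, bg, bh, bi, bj, cf, ch, df, dg, di, dj, ef, fi, gi, hi
  2-simplices (7): bcf, bch, bfi, bgi, bhi, dfi, dgi

giving chain groups C_0 ≅ Z^10, C_1 ≅ Z^18, C_2 ≅ Z^7.

Boundary ∂_1: C_1 → C_0 is given by ∂[p,q] = [q] − [p]. For instance
  ∂df = f − d.
As a 10×18 matrix over Z this has rank 9, with invariant factors (1,1,1,1,1,1,1,1,1).

∂_2: C_2 → C_1 sends each 2-simplex [p,q,r] to [q,r] − [p,r] + [p,q]. For instance
  ∂dgi = gi − di + dg,
  ∂bfi = fi − bi + bf.
As a 18×7 matrix over Z this has rank 7, with invariant factors (1,1,1,1,1,1,1).

Now H_k = ker ∂_k / im ∂_{k+1}, so:

  H_0: rank C_0 − rank ∂_1 = 10 − 9 = 1, and the invariant factors of ∂_1 are all 1, so H_0 = Z.
  H_1: rank ker ∂_1 − rank ∂_2 = (18 − 9) − 7 = 2, and the invariant factors of ∂_2 are all 1, so H_1 = Z^2.
  H_2: rank ker ∂_2 − rank ∂_3 = (7 − 7) − 0 = 0, and there is no ∂_3, so H_2 = 0.

Hence the Betti numbers are b_0 = 1, b_1 = 2, b_2 = 0.

b_0 = 1, b_1 = 2, b_2 = 0.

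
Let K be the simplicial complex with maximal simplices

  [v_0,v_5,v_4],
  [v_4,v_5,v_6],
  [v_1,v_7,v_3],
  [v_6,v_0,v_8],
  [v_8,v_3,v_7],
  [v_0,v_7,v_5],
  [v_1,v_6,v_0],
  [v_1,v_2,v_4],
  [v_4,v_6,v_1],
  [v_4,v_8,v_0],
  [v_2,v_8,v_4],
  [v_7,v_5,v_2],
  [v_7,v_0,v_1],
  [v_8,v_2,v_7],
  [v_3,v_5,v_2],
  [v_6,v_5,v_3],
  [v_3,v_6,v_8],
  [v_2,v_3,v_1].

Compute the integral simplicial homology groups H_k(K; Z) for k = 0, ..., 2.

H_0 = Z,  H_1 = Z × Z/2,  H_2 = 0.

Order the vertices as v_0 < v_1 < v_2 < v_3 < v_4 < v_5 < v_6 < v_7 < v_8. Listing each simplex with vertices in this order, K has dimension 2 with simplices:

  0-simplices (9): [v_0], [v_1], [v_2], [v_3], [v_4], [v_5], [v_6], [v_7], [v_8]
  1-simplices (27): (27 of them)
  2-simplices (18): (18 of them)

so the chain groups are C_0 ≅ Z^9, C_1 ≅ Z^27, C_2 ≅ Z^18.

Boundary ∂_1: C_1 → C_0 maps an edge to its endpoints' difference, ∂[p,q] = q − p.
This gives a 9×27 integer matrix of rank 8; reducing to Smith normal form yields diagonal entries (1,1,1,1,1,1,1,1).

The boundary map ∂_2: C_2 → C_1 acts by ∂[p,q,r] = [q,r] − [p,r] + [p,q]. For instance
  ∂[v_0,v_5,v_7] = [v_5,v_7] − [v_0,v_7] + [v_0,v_5],
  ∂[v_1,v_3,v_7] = [v_3,v_7] − [v_1,v_7] + [v_1,v_3].
As a 27×18 matrix over Z this has rank 18, with invariant factors (1,1,1,1,1,1,1,1,1,1,1,1,1,1,1,1,1,2).

From H_k ≅ ker(∂_k) / im(∂_{k+1}) we obtain:

  H_0: rank C_0 − rank ∂_1 = 9 − 8 = 1, and the invariant factors of ∂_1 are all 1, so H_0 = Z.
  H_1: rank ker ∂_1 − rank ∂_2 = (27 − 8) − 18 = 1, and ∂_2 has invariant factor 2 > 1, so H_1 = Z × Z/2.
  H_2: rank ker ∂_2 − rank ∂_3 = (18 − 18) − 0 = 0, and there is no ∂_3, so H_2 = 0.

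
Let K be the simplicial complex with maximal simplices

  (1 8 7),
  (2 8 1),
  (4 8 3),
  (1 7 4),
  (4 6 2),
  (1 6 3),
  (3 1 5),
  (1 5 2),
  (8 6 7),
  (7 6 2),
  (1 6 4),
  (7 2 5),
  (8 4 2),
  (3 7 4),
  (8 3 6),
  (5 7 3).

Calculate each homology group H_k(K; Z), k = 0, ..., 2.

Take the total order 1 < 2 < 3 < 4 < 5 < 6 < 7 < 8 on the vertex set. Then K (dimension 2) consists of the simplices:

  0-simplices (8): [1], [2], [3], [4], [5], [6], [7], [8]
  1-simplices (24): (24 of them)
  2-simplices (16): [1,2,5], [1,2,8], [1,3,5], [1,3,6], [1,4,6], [1,4,7], [1,7,8], [2,4,6], [2,4,8], [2,5,7], [2,6,7], [3,4,7], [3,4,8], [3,5,7], [3,6,8], [6,7,8]

giving chain groups C_0 ≅ Z^8, C_1 ≅ Z^24, C_2 ≅ Z^16.

Boundary ∂_1: C_1 → C_0 sends each edge [p,q] (with p < q) to q − p.
The resulting 8×24 matrix has rank 7, and its Smith normal form has invariant factors (1,1,1,1,1,1,1).

∂_2: C_2 → C_1 maps a triangle to the signed sum of its edges. For instance
  ∂[3,4,7] = [4,7] − [3,7] + [3,4],
  ∂[3,4,8] = [4,8] − [3,8] + [3,4].
The resulting 24×16 matrix has rank 15, and its Smith normal form has invariant factors (1,1,1,1,1,1,1,1,1,1,1,1,1,1,1).

From H_k ≅ ker(∂_k) / im(∂_{k+1}) we obtain:

  H_0: rank C_0 − rank ∂_1 = 8 − 7 = 1, and the invariant factors of ∂_1 are all 1, so H_0 ≅ Z.
  H_1: rank ker ∂_1 − rank ∂_2 = (24 − 7) − 15 = 2, and the invariant factors of ∂_2 are all 1, so H_1 ≅ Z^2.
  H_2: rank ker ∂_2 − rank ∂_3 = (16 − 15) − 0 = 1, and there is no ∂_3, so H_2 ≅ Z.

(K is a triangulation of the torus T^2.)

H_0 ≅ Z,  H_1 ≅ Z^2,  H_2 ≅ Z.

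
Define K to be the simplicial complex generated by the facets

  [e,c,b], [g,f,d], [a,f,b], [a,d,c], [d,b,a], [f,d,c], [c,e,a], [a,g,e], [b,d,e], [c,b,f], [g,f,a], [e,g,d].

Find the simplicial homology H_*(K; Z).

H_0 = Z,  H_1 = Z/2Z,  H_2 = 0.

Take the total order a < b < c < d < e < f < g on the vertex set. Then K (dimension 2) consists of the simplices:

  0-simplices (7): a, b, c, d, e, f, g
  1-simplices (18): ab, ac, ad, ae, af, ag, bc, bd, be, bf, cd, ce, cf, de, df, dg, eg, fg
  2-simplices (12): abd, abf, acd, ace, aeg, afg, bce, bcf, bde, cdf, deg, dfg

so the chain groups are C_0 ≅ Z^7, C_1 ≅ Z^18, C_2 ≅ Z^12.

∂_1: C_1 → C_0 is given by ∂[p,q] = [q] − [p]. For instance
  ∂cd = d − c.
As a 7×18 matrix over Z this has rank 6, with invariant factors (1,1,1,1,1,1).

Boundary ∂_2: C_2 → C_1 maps a triangle to the signed sum of its edges. For instance
  ∂bce = ce − be + bc,
  ∂dfg = fg − dg + df.
The resulting 18×12 matrix has rank 12, and its Smith normal form has invariant factors (1,1,1,1,1,1,1,1,1,1,1,2).

Computing H_k = (kernel of ∂_k) / (image of ∂_{k+1}):

  H_0: rank C_0 − rank ∂_1 = 7 − 6 = 1, and the invariant factors of ∂_1 are all 1, so H_0 ≅ Z.
  H_1: rank ker ∂_1 − rank ∂_2 = (18 − 6) − 12 = 0, and ∂_2 has invariant factor 2 > 1, so H_1 ≅ Z/2Z.
  H_2: rank ker ∂_2 − rank ∂_3 = (12 − 12) − 0 = 0, and there is no ∂_3, so H_2 ≅ 0.

As a check, the Euler characteristic is 7 − 18 + 12 = 1, which agrees with 1 − 0 + 0 = 1.
(K is a triangulation of the real projective plane RP^2.)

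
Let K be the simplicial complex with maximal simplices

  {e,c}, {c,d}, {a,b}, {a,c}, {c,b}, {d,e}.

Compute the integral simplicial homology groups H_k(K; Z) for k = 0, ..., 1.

Take the total order a < b < c < d < e on the vertex set. Then K (dimension 1) consists of the simplices:

  0-simplices (5): a, b, c, d, e
  1-simplices (6): ab, ac, bc, cd, ce, de

Hence C_0 ≅ Z^5, C_1 ≅ Z^6.

∂_1: C_1 → C_0 sends each edge [p,q] (with p < q) to q − p.
The 5×6 boundary matrix has rank 4 and Smith normal form diag(1,1,1,1).

Computing H_k = (kernel of ∂_k) / (image of ∂_{k+1}):

  H_0: rank C_0 − rank ∂_1 = 5 − 4 = 1, and the invariant factors of ∂_1 are all 1, so H_0 = Z.
  H_1: rank ker ∂_1 − rank ∂_2 = (6 − 4) − 0 = 2, and there is no ∂_2, so H_1 = Z^2.

(K is a triangulation of a wedge of 2 circles.)

H_0 ≅ Z,  H_1 ≅ Z^2.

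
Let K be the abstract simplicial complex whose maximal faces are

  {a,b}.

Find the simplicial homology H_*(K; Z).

H_0 = Z,  H_1 = 0.

We work with the vertex ordering a < b. The simplices of K, each written with vertices in increasing order, are:

  0-simplices (2): a, b
  1-simplices (1): ab

so the chain groups are C_0 ≅ Z^2, C_1 ≅ Z^1.

∂_1: C_1 → C_0 sends each edge [p,q] (with p < q) to q − p.
The 2×1 boundary matrix has rank 1 and Smith normal form diag(1).

Now H_k = ker ∂_k / im ∂_{k+1}, so:

  H_0: rank C_0 − rank ∂_1 = 2 − 1 = 1, and the invariant factors of ∂_1 are all 1, so H_0 = Z.
  H_1: rank ker ∂_1 − rank ∂_2 = (1 − 1) − 0 = 0, and there is no ∂_2, so H_1 = 0.

As a check, the Euler characteristic is 2 − 1 = 1, which agrees with 1 − 0 = 1.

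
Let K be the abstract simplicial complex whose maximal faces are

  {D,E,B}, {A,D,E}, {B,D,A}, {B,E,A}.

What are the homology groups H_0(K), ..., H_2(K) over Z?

We work with the vertex ordering A < B < D < E. The simplices of K, each written with vertices in increasing order, are:

  0-simplices (4): A, B, D, E
  1-simplices (6): AB, AD, AE, BD, BE, DE
  2-simplices (4): ABD, ABE, ADE, BDE

so the chain groups are C_0 ≅ Z^4, C_1 ≅ Z^6, C_2 ≅ Z^4.

The boundary map ∂_1: C_1 → C_0 is given by ∂[p,q] = [q] − [p].
As a 4×6 matrix over Z this has rank 3, with invariant factors (1,1,1).

The boundary map ∂_2: C_2 → C_1 sends each 2-simplex [p,q,r] to [q,r] − [p,r] + [p,q]. For instance
  ∂ABE = BE − AE + AB,
  ∂BDE = DE − BE + BD.
The resulting 6×4 matrix has rank 3, and its Smith normal form has invariant factors (1,1,1).

Reading off H_k = ker ∂_k / im ∂_{k+1}:

  H_0: rank C_0 − rank ∂_1 = 4 − 3 = 1, and the invariant factors of ∂_1 are all 1, so H_0 ≅ Z.
  H_1: rank ker ∂_1 − rank ∂_2 = (6 − 3) − 3 = 0, and the invariant factors of ∂_2 are all 1, so H_1 ≅ 0.
  H_2: rank ker ∂_2 − rank ∂_3 = (4 − 3) − 0 = 1, and there is no ∂_3, so H_2 ≅ Z.

H_0 ≅ Z,  H_1 = 0,  H_2 ≅ Z.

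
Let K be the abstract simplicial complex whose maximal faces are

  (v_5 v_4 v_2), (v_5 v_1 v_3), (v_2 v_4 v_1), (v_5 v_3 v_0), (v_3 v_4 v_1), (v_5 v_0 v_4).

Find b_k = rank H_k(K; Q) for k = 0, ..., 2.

b_0 = 1, b_1 = 1, b_2 = 0.

K has 6 vertices, 12 edges, 6 triangles.
rank ∂_0 = 0, rank ∂_1 = 5 ⇒ b_0 = 6 − 0 − 5 = 1; all invariant factors of ∂_1 are 1 so no torsion. So H_0 = Z.
rank ∂_1 = 5, rank ∂_2 = 6 ⇒ b_1 = 12 − 5 − 6 = 1; all invariant factors of ∂_2 are 1 so no torsion. So H_1 = Z.
rank ∂_2 = 6, rank ∂_3 = 0 ⇒ b_2 = 6 − 6 − 0 = 0. So H_2 = 0.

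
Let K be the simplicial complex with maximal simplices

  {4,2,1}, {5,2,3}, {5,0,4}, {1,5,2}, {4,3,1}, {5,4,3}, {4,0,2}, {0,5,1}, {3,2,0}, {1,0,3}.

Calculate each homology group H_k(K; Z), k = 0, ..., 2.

Order the vertices as 0 < 1 < 2 < 3 < 4 < 5. Listing each simplex with vertices in this order, K has dimension 2 with simplices:

  0-simplices (6): [0], [1], [2], [3], [4], [5]
  1-simplices (15): [0,1], [0,2], [0,3], [0,4], [0,5], [1,2], [1,3], [1,4], [1,5], [2,3], [2,4], [2,5], [3,4], [3,5], [4,5]
  2-simplices (10): [0,1,3], [0,1,5], [0,2,3], [0,2,4], [0,4,5], [1,2,4], [1,2,5], [1,3,4], [2,3,5], [3,4,5]

so the chain groups are C_0 ≅ Z^6, C_1 ≅ Z^15, C_2 ≅ Z^10.

Boundary ∂_1: C_1 → C_0 is given by ∂[p,q] = [q] − [p]. For instance
  ∂[0,1] = [1] − [0].
The resulting 6×15 matrix has rank 5, and its Smith normal form has invariant factors (1,1,1,1,1).

The boundary map ∂_2: C_2 → C_1 sends each 2-simplex [p,q,r] to [q,r] − [p,r] + [p,q]. For instance
  ∂[0,2,4] = [2,4] − [0,4] + [0,2],
  ∂[1,2,5] = [2,5] − [1,5] + [1,2].
As a 15×10 matrix over Z this has rank 10, with invariant factors (1,1,1,1,1,1,1,1,1,2).

Reading off H_k = ker ∂_k / im ∂_{k+1}:

  H_0: rank C_0 − rank ∂_1 = 6 − 5 = 1, and the invariant factors of ∂_1 are all 1, so H_0 ≅ Z.
  H_1: rank ker ∂_1 − rank ∂_2 = (15 − 5) − 10 = 0, and ∂_2 has invariant factor 2 > 1, so H_1 ≅ Z/2.
  H_2: rank ker ∂_2 − rank ∂_3 = (10 − 10) − 0 = 0, and there is no ∂_3, so H_2 ≅ 0.

H_0 ≅ Z,  H_1 ≅ Z/2,  H_2 = 0.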